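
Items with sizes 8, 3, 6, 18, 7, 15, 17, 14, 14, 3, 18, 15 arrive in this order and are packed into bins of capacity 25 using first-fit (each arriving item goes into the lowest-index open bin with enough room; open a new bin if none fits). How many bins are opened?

8

  8 → bin 1 (new)  [load 8/25]
  3 → bin 1  [load 11/25]
  6 → bin 1  [load 17/25]
  18 → bin 2 (new)  [load 18/25]
  7 → bin 1  [load 24/25]
  15 → bin 3 (new)  [load 15/25]
  17 → bin 4 (new)  [load 17/25]
  14 → bin 5 (new)  [load 14/25]
  14 → bin 6 (new)  [load 14/25]
  3 → bin 2  [load 21/25]
  18 → bin 7 (new)  [load 18/25]
  15 → bin 8 (new)  [load 15/25]
8 bins opened.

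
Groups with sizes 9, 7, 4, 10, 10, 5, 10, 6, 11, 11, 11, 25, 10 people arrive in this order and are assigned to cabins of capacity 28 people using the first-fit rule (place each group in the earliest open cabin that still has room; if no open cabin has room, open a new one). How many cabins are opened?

  9 → cabin 1 (new)  [load 9/28]
  7 → cabin 1  [load 16/28]
  4 → cabin 1  [load 20/28]
  10 → cabin 2 (new)  [load 10/28]
  10 → cabin 2  [load 20/28]
  5 → cabin 1  [load 25/28]
  10 → cabin 3 (new)  [load 10/28]
  6 → cabin 2  [load 26/28]
  11 → cabin 3  [load 21/28]
  11 → cabin 4 (new)  [load 11/28]
  11 → cabin 4  [load 22/28]
  25 → cabin 5 (new)  [load 25/28]
  10 → cabin 6 (new)  [load 10/28]
6 cabins opened.

6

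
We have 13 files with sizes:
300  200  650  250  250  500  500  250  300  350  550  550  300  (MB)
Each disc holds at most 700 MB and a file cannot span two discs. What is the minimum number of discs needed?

9

Total = 650 + 550 + 550 + 500 + 500 + 350 + 300 + 300 + 300 + 250 + 250 + 250 + 200 = 4950 MB.
Lower bound: ⌈4950/700⌉ = 8 discs.
A packing using 9 discs:
  disc 1: 650 = 650
  disc 2: 550 = 550
  disc 3: 550 = 550
  disc 4: 500 + 200 = 700
  disc 5: 500 = 500
  disc 6: 350 + 300 = 650
  disc 7: 300 + 300 = 600
  disc 8: 250 + 250 = 500
  disc 9: 250 = 250
No arrangement into 8 discs stays within capacity, so 9 is optimal.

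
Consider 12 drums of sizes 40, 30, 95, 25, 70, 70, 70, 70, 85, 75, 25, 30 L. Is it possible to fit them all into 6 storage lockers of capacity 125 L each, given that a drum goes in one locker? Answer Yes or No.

No

Total = 685 L; ⌈685/125⌉ = 6.
7 drums each exceed half the capacity and cannot share a locker, forcing at least 7 storage lockers.
At least 7 storage lockers are required, but only 6 are allowed.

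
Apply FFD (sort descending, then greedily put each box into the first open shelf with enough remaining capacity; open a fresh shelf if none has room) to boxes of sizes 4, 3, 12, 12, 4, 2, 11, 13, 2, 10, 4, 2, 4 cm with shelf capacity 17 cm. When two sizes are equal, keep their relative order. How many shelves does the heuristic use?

Sorted descending: 13, 12, 12, 11, 10, 4, 4, 4, 4, 3, 2, 2, 2.
  13 → shelf 1 (new)  [load 13/17]
  12 → shelf 2 (new)  [load 12/17]
  12 → shelf 3 (new)  [load 12/17]
  11 → shelf 4 (new)  [load 11/17]
  10 → shelf 5 (new)  [load 10/17]
  4 → shelf 1  [load 17/17]
  4 → shelf 2  [load 16/17]
  4 → shelf 3  [load 16/17]
  4 → shelf 4  [load 15/17]
  3 → shelf 5  [load 13/17]
  2 → shelf 4  [load 17/17]
  2 → shelf 5  [load 15/17]
  2 → shelf 5  [load 17/17]
5 shelves opened.

5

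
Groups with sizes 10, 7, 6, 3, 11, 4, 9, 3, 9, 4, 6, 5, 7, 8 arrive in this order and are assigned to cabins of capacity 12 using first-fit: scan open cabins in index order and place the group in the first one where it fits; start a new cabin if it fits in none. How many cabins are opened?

9

  10 → cabin 1 (new)  [load 10/12]
  7 → cabin 2 (new)  [load 7/12]
  6 → cabin 3 (new)  [load 6/12]
  3 → cabin 2  [load 10/12]
  11 → cabin 4 (new)  [load 11/12]
  4 → cabin 3  [load 10/12]
  9 → cabin 5 (new)  [load 9/12]
  3 → cabin 5  [load 12/12]
  9 → cabin 6 (new)  [load 9/12]
  4 → cabin 7 (new)  [load 4/12]
  6 → cabin 7  [load 10/12]
  5 → cabin 8 (new)  [load 5/12]
  7 → cabin 8  [load 12/12]
  8 → cabin 9 (new)  [load 8/12]
9 cabins opened.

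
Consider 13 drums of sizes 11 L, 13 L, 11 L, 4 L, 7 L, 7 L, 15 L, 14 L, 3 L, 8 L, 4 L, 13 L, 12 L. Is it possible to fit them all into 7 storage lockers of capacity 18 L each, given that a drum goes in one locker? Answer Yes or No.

Total = 122 L; ⌈122/18⌉ = 7.
The bound of 7 does not rule out 7, but exhaustive search shows no assignment into 7 storage lockers of capacity 18 L exists — the minimum is 8.

No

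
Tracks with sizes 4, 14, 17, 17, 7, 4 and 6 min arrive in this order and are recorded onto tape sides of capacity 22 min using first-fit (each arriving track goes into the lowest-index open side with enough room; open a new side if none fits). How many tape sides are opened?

4

  4 → side 1 (new)  [load 4/22]
  14 → side 1  [load 18/22]
  17 → side 2 (new)  [load 17/22]
  17 → side 3 (new)  [load 17/22]
  7 → side 4 (new)  [load 7/22]
  4 → side 1  [load 22/22]
  6 → side 4  [load 13/22]
4 tape sides opened.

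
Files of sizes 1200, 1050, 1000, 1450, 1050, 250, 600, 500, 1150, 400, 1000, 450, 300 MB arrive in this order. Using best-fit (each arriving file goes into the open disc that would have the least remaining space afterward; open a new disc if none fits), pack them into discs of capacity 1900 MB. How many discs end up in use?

  1200 → disc 1 (new)  [load 1200/1900]
  1050 → disc 2 (new)  [load 1050/1900]
  1000 → disc 3 (new)  [load 1000/1900]
  1450 → disc 4 (new)  [load 1450/1900]
  1050 → disc 5 (new)  [load 1050/1900]
  250 → disc 4  [load 1700/1900]
  600 → disc 1  [load 1800/1900]
  500 → disc 2  [load 1550/1900]
  1150 → disc 6 (new)  [load 1150/1900]
  400 → disc 6  [load 1550/1900]
  1000 → disc 7 (new)  [load 1000/1900]
  450 → disc 5  [load 1500/1900]
  300 → disc 2  [load 1850/1900]
7 discs opened.

7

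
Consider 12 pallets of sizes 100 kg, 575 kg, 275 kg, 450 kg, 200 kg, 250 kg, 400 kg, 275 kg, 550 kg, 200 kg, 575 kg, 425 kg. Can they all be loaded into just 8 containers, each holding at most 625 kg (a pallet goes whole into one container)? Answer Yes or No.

Yes

A valid assignment using 8 containers:
  container 1: 575 = 575
  container 2: 575 = 575
  container 3: 550 = 550
  container 4: 450 + 100 = 550
  container 5: 425 + 200 = 625
  container 6: 400 + 200 = 600
  container 7: 275 + 275 = 550
  container 8: 250 = 250
Every load is within 625 kg, so 8 containers suffice.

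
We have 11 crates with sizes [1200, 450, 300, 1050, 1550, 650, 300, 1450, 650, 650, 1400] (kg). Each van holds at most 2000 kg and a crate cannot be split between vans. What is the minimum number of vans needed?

Total = 1550 + 1450 + 1400 + 1200 + 1050 + 650 + 650 + 650 + 450 + 300 + 300 = 9650 kg.
Lower bound: ⌈9650/2000⌉ = 5 vans.
A packing using 6 vans:
  van 1: 1550 + 450 = 2000
  van 2: 1450 + 300 = 1750
  van 3: 1400 + 300 = 1700
  van 4: 1200 + 650 = 1850
  van 5: 1050 + 650 = 1700
  van 6: 650 = 650
No arrangement into 5 vans stays within capacity, so 6 is optimal.

6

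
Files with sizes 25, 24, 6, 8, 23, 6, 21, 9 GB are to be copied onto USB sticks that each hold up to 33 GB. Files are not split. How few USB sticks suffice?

Total = 25 + 24 + 23 + 21 + 9 + 8 + 6 + 6 = 122 GB.
Lower bound: ⌈122/33⌉ = 4 USB sticks.
A packing using 4 USB sticks:
  USB stick 1: 25 + 8 = 33
  USB stick 2: 24 + 9 = 33
  USB stick 3: 23 + 6 = 29
  USB stick 4: 21 + 6 = 27
This matches the lower bound, so 4 is optimal.

4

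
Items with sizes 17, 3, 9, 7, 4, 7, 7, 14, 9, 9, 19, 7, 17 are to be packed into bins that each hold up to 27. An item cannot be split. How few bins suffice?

5

Total = 19 + 17 + 17 + 14 + 9 + 9 + 9 + 7 + 7 + 7 + 7 + 4 + 3 = 129.
Lower bound: ⌈129/27⌉ = 5 bins.
A packing using 5 bins:
  bin 1: 19 + 7 = 26
  bin 2: 17 + 9 = 26
  bin 3: 17 + 9 = 26
  bin 4: 14 + 9 + 4 = 27
  bin 5: 7 + 7 + 7 + 3 = 24
This matches the lower bound, so 5 is optimal.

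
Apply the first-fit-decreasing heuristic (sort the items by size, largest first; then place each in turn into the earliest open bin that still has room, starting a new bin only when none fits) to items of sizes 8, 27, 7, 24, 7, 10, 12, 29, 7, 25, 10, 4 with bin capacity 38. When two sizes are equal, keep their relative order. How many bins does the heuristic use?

5

Sorted descending: 29, 27, 25, 24, 12, 10, 10, 8, 7, 7, 7, 4.
  29 → bin 1 (new)  [load 29/38]
  27 → bin 2 (new)  [load 27/38]
  25 → bin 3 (new)  [load 25/38]
  24 → bin 4 (new)  [load 24/38]
  12 → bin 3  [load 37/38]
  10 → bin 2  [load 37/38]
  10 → bin 4  [load 34/38]
  8 → bin 1  [load 37/38]
  7 → bin 5 (new)  [load 7/38]
  7 → bin 5  [load 14/38]
  7 → bin 5  [load 21/38]
  4 → bin 4  [load 38/38]
5 bins opened.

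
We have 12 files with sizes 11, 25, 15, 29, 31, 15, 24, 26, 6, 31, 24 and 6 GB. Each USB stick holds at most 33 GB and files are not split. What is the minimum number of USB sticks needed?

Total = 31 + 31 + 29 + 26 + 25 + 24 + 24 + 15 + 15 + 11 + 6 + 6 = 243 GB.
Lower bound: ⌈243/33⌉ = 8 USB sticks.
A packing using 9 USB sticks:
  USB stick 1: 31 = 31
  USB stick 2: 31 = 31
  USB stick 3: 29 = 29
  USB stick 4: 26 + 6 = 32
  USB stick 5: 25 + 6 = 31
  USB stick 6: 24 = 24
  USB stick 7: 24 = 24
  USB stick 8: 15 + 15 = 30
  USB stick 9: 11 = 11
No arrangement into 8 USB sticks stays within capacity, so 9 is optimal.

9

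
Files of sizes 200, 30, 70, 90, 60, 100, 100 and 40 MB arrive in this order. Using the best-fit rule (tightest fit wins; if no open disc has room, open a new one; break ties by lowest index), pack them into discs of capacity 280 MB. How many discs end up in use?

  200 → disc 1 (new)  [load 200/280]
  30 → disc 1  [load 230/280]
  70 → disc 2 (new)  [load 70/280]
  90 → disc 2  [load 160/280]
  60 → disc 2  [load 220/280]
  100 → disc 3 (new)  [load 100/280]
  100 → disc 3  [load 200/280]
  40 → disc 1  [load 270/280]
3 discs opened.

3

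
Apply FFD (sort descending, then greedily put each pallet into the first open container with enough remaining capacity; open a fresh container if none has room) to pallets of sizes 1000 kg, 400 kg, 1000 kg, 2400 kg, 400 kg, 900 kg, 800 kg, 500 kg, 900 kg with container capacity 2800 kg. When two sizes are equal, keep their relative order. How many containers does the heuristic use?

Sorted descending: 2400, 1000, 1000, 900, 900, 800, 500, 400, 400.
  2400 → container 1 (new)  [load 2400/2800]
  1000 → container 2 (new)  [load 1000/2800]
  1000 → container 2  [load 2000/2800]
  900 → container 3 (new)  [load 900/2800]
  900 → container 3  [load 1800/2800]
  800 → container 2  [load 2800/2800]
  500 → container 3  [load 2300/2800]
  400 → container 1  [load 2800/2800]
  400 → container 3  [load 2700/2800]
3 containers opened.

3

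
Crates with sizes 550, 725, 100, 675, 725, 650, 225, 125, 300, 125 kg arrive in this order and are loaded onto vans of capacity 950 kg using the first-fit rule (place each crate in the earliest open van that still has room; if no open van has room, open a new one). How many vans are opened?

  550 → van 1 (new)  [load 550/950]
  725 → van 2 (new)  [load 725/950]
  100 → van 1  [load 650/950]
  675 → van 3 (new)  [load 675/950]
  725 → van 4 (new)  [load 725/950]
  650 → van 5 (new)  [load 650/950]
  225 → van 1  [load 875/950]
  125 → van 2  [load 850/950]
  300 → van 5  [load 950/950]
  125 → van 3  [load 800/950]
5 vans opened.

5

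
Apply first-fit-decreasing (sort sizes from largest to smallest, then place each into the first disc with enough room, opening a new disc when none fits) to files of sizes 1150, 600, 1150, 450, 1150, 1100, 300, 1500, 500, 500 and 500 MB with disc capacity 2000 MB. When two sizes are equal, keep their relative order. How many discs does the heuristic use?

Sorted descending: 1500, 1150, 1150, 1150, 1100, 600, 500, 500, 500, 450, 300.
  1500 → disc 1 (new)  [load 1500/2000]
  1150 → disc 2 (new)  [load 1150/2000]
  1150 → disc 3 (new)  [load 1150/2000]
  1150 → disc 4 (new)  [load 1150/2000]
  1100 → disc 5 (new)  [load 1100/2000]
  600 → disc 2  [load 1750/2000]
  500 → disc 1  [load 2000/2000]
  500 → disc 3  [load 1650/2000]
  500 → disc 4  [load 1650/2000]
  450 → disc 5  [load 1550/2000]
  300 → disc 3  [load 1950/2000]
5 discs opened.

5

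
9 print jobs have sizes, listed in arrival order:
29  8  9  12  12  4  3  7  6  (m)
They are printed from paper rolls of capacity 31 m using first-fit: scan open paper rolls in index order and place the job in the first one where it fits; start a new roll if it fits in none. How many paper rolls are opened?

  29 → roll 1 (new)  [load 29/31]
  8 → roll 2 (new)  [load 8/31]
  9 → roll 2  [load 17/31]
  12 → roll 2  [load 29/31]
  12 → roll 3 (new)  [load 12/31]
  4 → roll 3  [load 16/31]
  3 → roll 3  [load 19/31]
  7 → roll 3  [load 26/31]
  6 → roll 4 (new)  [load 6/31]
4 paper rolls opened.

4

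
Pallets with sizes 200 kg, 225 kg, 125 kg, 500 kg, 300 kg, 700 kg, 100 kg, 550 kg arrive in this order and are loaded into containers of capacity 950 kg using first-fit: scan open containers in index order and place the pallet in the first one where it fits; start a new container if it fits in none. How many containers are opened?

4

  200 → container 1 (new)  [load 200/950]
  225 → container 1  [load 425/950]
  125 → container 1  [load 550/950]
  500 → container 2 (new)  [load 500/950]
  300 → container 1  [load 850/950]
  700 → container 3 (new)  [load 700/950]
  100 → container 1  [load 950/950]
  550 → container 4 (new)  [load 550/950]
4 containers opened.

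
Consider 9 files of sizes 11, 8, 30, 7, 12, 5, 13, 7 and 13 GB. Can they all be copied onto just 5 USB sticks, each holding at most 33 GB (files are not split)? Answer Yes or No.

A valid assignment using 4 USB sticks:
  USB stick 1: 30 = 30
  USB stick 2: 13 + 13 + 7 = 33
  USB stick 3: 12 + 11 + 8 = 31
  USB stick 4: 7 + 5 = 12
That uses only 4 ≤ 5, so 5 USB sticks are enough.

Yes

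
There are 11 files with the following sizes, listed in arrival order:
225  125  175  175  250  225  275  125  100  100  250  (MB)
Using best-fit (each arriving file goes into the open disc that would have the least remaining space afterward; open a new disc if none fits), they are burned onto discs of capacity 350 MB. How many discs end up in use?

  225 → disc 1 (new)  [load 225/350]
  125 → disc 1  [load 350/350]
  175 → disc 2 (new)  [load 175/350]
  175 → disc 2  [load 350/350]
  250 → disc 3 (new)  [load 250/350]
  225 → disc 4 (new)  [load 225/350]
  275 → disc 5 (new)  [load 275/350]
  125 → disc 4  [load 350/350]
  100 → disc 3  [load 350/350]
  100 → disc 6 (new)  [load 100/350]
  250 → disc 6  [load 350/350]
6 discs opened.

6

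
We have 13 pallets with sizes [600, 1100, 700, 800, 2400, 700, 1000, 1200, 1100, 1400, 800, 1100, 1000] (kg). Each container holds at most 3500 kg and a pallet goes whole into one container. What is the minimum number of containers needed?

Total = 2400 + 1400 + 1200 + 1100 + 1100 + 1100 + 1000 + 1000 + 800 + 800 + 700 + 700 + 600 = 13900 kg.
Lower bound: ⌈13900/3500⌉ = 4 containers.
A packing using 4 containers:
  container 1: 2400 + 1100 = 3500
  container 2: 1400 + 1200 + 800 = 3400
  container 3: 1100 + 1100 + 700 + 600 = 3500
  container 4: 1000 + 1000 + 800 + 700 = 3500
This matches the lower bound, so 4 is optimal.

4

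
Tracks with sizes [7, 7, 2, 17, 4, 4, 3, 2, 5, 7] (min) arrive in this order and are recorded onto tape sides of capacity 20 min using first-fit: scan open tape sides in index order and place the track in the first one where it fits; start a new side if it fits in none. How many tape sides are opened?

3

  7 → side 1 (new)  [load 7/20]
  7 → side 1  [load 14/20]
  2 → side 1  [load 16/20]
  17 → side 2 (new)  [load 17/20]
  4 → side 1  [load 20/20]
  4 → side 3 (new)  [load 4/20]
  3 → side 2  [load 20/20]
  2 → side 3  [load 6/20]
  5 → side 3  [load 11/20]
  7 → side 3  [load 18/20]
3 tape sides opened.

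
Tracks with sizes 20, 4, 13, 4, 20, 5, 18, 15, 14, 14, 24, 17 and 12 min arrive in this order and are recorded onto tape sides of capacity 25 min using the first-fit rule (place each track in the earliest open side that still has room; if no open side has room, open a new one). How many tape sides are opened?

  20 → side 1 (new)  [load 20/25]
  4 → side 1  [load 24/25]
  13 → side 2 (new)  [load 13/25]
  4 → side 2  [load 17/25]
  20 → side 3 (new)  [load 20/25]
  5 → side 2  [load 22/25]
  18 → side 4 (new)  [load 18/25]
  15 → side 5 (new)  [load 15/25]
  14 → side 6 (new)  [load 14/25]
  14 → side 7 (new)  [load 14/25]
  24 → side 8 (new)  [load 24/25]
  17 → side 9 (new)  [load 17/25]
  12 → side 10 (new)  [load 12/25]
10 tape sides opened.

10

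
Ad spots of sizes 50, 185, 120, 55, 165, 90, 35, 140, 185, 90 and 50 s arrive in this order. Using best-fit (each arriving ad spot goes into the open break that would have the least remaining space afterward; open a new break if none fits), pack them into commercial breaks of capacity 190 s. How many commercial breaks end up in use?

  50 → break 1 (new)  [load 50/190]
  185 → break 2 (new)  [load 185/190]
  120 → break 1  [load 170/190]
  55 → break 3 (new)  [load 55/190]
  165 → break 4 (new)  [load 165/190]
  90 → break 3  [load 145/190]
  35 → break 3  [load 180/190]
  140 → break 5 (new)  [load 140/190]
  185 → break 6 (new)  [load 185/190]
  90 → break 7 (new)  [load 90/190]
  50 → break 5  [load 190/190]
7 commercial breaks opened.

7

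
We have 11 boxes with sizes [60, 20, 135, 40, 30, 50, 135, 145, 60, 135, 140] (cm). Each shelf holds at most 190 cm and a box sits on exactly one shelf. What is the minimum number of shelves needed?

Total = 145 + 140 + 135 + 135 + 135 + 60 + 60 + 50 + 40 + 30 + 20 = 950 cm.
Lower bound: ⌈950/190⌉ = 5 shelves.
A packing using 6 shelves:
  shelf 1: 145 + 40 = 185
  shelf 2: 140 + 50 = 190
  shelf 3: 135 + 30 + 20 = 185
  shelf 4: 135 = 135
  shelf 5: 135 = 135
  shelf 6: 60 + 60 = 120
No arrangement into 5 shelves stays within capacity, so 6 is optimal.

6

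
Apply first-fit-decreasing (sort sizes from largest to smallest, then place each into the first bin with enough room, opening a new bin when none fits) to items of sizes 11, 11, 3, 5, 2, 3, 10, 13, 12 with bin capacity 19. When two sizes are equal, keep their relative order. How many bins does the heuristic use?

5

Sorted descending: 13, 12, 11, 11, 10, 5, 3, 3, 2.
  13 → bin 1 (new)  [load 13/19]
  12 → bin 2 (new)  [load 12/19]
  11 → bin 3 (new)  [load 11/19]
  11 → bin 4 (new)  [load 11/19]
  10 → bin 5 (new)  [load 10/19]
  5 → bin 1  [load 18/19]
  3 → bin 2  [load 15/19]
  3 → bin 2  [load 18/19]
  2 → bin 3  [load 13/19]
5 bins opened.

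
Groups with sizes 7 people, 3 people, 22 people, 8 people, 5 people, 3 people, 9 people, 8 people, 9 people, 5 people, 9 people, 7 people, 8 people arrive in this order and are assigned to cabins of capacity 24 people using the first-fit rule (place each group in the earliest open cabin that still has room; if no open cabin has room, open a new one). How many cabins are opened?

5

  7 → cabin 1 (new)  [load 7/24]
  3 → cabin 1  [load 10/24]
  22 → cabin 2 (new)  [load 22/24]
  8 → cabin 1  [load 18/24]
  5 → cabin 1  [load 23/24]
  3 → cabin 3 (new)  [load 3/24]
  9 → cabin 3  [load 12/24]
  8 → cabin 3  [load 20/24]
  9 → cabin 4 (new)  [load 9/24]
  5 → cabin 4  [load 14/24]
  9 → cabin 4  [load 23/24]
  7 → cabin 5 (new)  [load 7/24]
  8 → cabin 5  [load 15/24]
5 cabins opened.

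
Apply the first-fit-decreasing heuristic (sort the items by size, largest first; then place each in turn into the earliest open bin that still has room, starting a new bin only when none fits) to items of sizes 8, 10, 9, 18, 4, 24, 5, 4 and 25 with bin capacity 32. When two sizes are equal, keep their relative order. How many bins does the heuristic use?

Sorted descending: 25, 24, 18, 10, 9, 8, 5, 4, 4.
  25 → bin 1 (new)  [load 25/32]
  24 → bin 2 (new)  [load 24/32]
  18 → bin 3 (new)  [load 18/32]
  10 → bin 3  [load 28/32]
  9 → bin 4 (new)  [load 9/32]
  8 → bin 2  [load 32/32]
  5 → bin 1  [load 30/32]
  4 → bin 3  [load 32/32]
  4 → bin 4  [load 13/32]
4 bins opened.

4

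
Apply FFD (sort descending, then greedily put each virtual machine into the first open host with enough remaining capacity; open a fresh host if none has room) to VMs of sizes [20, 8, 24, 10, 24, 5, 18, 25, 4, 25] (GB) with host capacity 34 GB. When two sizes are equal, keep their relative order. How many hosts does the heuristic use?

6

Sorted descending: 25, 25, 24, 24, 20, 18, 10, 8, 5, 4.
  25 → host 1 (new)  [load 25/34]
  25 → host 2 (new)  [load 25/34]
  24 → host 3 (new)  [load 24/34]
  24 → host 4 (new)  [load 24/34]
  20 → host 5 (new)  [load 20/34]
  18 → host 6 (new)  [load 18/34]
  10 → host 3  [load 34/34]
  8 → host 1  [load 33/34]
  5 → host 2  [load 30/34]
  4 → host 2  [load 34/34]
6 hosts opened.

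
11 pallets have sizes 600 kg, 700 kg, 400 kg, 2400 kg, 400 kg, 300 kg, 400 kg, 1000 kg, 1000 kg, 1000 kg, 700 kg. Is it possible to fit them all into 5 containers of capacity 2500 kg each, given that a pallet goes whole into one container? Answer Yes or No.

Yes

A valid assignment using 4 containers:
  container 1: 2400 = 2400
  container 2: 1000 + 1000 + 400 = 2400
  container 3: 1000 + 700 + 700 = 2400
  container 4: 600 + 400 + 400 + 300 = 1700
That uses only 4 ≤ 5, so 5 containers are enough.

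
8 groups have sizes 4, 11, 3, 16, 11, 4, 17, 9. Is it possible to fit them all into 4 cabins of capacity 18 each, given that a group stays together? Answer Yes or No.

No

Total = 75; ⌈75/18⌉ = 5.
At least 5 cabins are required, but only 4 are allowed.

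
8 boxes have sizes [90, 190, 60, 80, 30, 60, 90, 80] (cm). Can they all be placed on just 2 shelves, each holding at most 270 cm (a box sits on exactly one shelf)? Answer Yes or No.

No

Total = 680 cm; ⌈680/270⌉ = 3.
At least 3 shelves are required, but only 2 are allowed.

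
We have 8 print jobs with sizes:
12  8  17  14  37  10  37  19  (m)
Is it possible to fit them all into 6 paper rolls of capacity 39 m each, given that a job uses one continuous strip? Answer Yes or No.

A valid assignment using 5 paper rolls:
  roll 1: 37 = 37
  roll 2: 37 = 37
  roll 3: 19 + 17 = 36
  roll 4: 14 + 12 + 10 = 36
  roll 5: 8 = 8
That uses only 5 ≤ 6, so 6 paper rolls are enough.

Yes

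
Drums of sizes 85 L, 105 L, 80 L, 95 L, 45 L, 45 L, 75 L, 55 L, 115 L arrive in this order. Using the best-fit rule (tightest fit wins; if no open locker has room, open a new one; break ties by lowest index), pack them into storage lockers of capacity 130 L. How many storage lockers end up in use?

  85 → locker 1 (new)  [load 85/130]
  105 → locker 2 (new)  [load 105/130]
  80 → locker 3 (new)  [load 80/130]
  95 → locker 4 (new)  [load 95/130]
  45 → locker 1  [load 130/130]
  45 → locker 3  [load 125/130]
  75 → locker 5 (new)  [load 75/130]
  55 → locker 5  [load 130/130]
  115 → locker 6 (new)  [load 115/130]
6 storage lockers opened.

6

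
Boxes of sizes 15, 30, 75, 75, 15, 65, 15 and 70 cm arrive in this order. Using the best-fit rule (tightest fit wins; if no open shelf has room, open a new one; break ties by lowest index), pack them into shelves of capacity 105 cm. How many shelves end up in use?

5

  15 → shelf 1 (new)  [load 15/105]
  30 → shelf 1  [load 45/105]
  75 → shelf 2 (new)  [load 75/105]
  75 → shelf 3 (new)  [load 75/105]
  15 → shelf 2  [load 90/105]
  65 → shelf 4 (new)  [load 65/105]
  15 → shelf 2  [load 105/105]
  70 → shelf 5 (new)  [load 70/105]
5 shelves opened.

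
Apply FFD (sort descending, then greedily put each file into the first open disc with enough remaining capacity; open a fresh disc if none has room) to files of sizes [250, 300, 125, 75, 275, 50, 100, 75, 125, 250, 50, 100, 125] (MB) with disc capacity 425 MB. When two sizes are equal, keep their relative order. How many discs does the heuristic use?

5

Sorted descending: 300, 275, 250, 250, 125, 125, 125, 100, 100, 75, 75, 50, 50.
  300 → disc 1 (new)  [load 300/425]
  275 → disc 2 (new)  [load 275/425]
  250 → disc 3 (new)  [load 250/425]
  250 → disc 4 (new)  [load 250/425]
  125 → disc 1  [load 425/425]
  125 → disc 2  [load 400/425]
  125 → disc 3  [load 375/425]
  100 → disc 4  [load 350/425]
  100 → disc 5 (new)  [load 100/425]
  75 → disc 4  [load 425/425]
  75 → disc 5  [load 175/425]
  50 → disc 3  [load 425/425]
  50 → disc 5  [load 225/425]
5 discs opened.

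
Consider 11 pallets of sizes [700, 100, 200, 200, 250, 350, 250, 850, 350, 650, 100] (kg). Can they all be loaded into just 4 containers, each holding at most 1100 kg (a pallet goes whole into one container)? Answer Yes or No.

A valid assignment using 4 containers:
  container 1: 850 + 250 = 1100
  container 2: 700 + 350 = 1050
  container 3: 650 + 350 + 100 = 1100
  container 4: 250 + 200 + 200 + 100 = 750
Every load is within 1100 kg, so 4 containers suffice.

Yes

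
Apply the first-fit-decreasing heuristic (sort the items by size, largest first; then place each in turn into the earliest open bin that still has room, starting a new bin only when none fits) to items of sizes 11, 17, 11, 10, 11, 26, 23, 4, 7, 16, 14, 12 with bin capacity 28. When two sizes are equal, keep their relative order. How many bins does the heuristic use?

Sorted descending: 26, 23, 17, 16, 14, 12, 11, 11, 11, 10, 7, 4.
  26 → bin 1 (new)  [load 26/28]
  23 → bin 2 (new)  [load 23/28]
  17 → bin 3 (new)  [load 17/28]
  16 → bin 4 (new)  [load 16/28]
  14 → bin 5 (new)  [load 14/28]
  12 → bin 4  [load 28/28]
  11 → bin 3  [load 28/28]
  11 → bin 5  [load 25/28]
  11 → bin 6 (new)  [load 11/28]
  10 → bin 6  [load 21/28]
  7 → bin 6  [load 28/28]
  4 → bin 2  [load 27/28]
6 bins opened.

6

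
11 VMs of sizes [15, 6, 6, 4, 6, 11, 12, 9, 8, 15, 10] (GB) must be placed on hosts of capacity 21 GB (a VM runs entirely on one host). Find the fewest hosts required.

Total = 15 + 15 + 12 + 11 + 10 + 9 + 8 + 6 + 6 + 6 + 4 = 102 GB.
Lower bound: ⌈102/21⌉ = 5 hosts.
A packing using 5 hosts:
  host 1: 15 + 6 = 21
  host 2: 15 + 6 = 21
  host 3: 12 + 9 = 21
  host 4: 11 + 10 = 21
  host 5: 8 + 6 + 4 = 18
This matches the lower bound, so 5 is optimal.

5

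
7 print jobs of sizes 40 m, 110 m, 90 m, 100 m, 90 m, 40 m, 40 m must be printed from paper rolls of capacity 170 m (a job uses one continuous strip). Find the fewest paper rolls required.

4

Total = 110 + 100 + 90 + 90 + 40 + 40 + 40 = 510 m.
Lower bound: ⌈510/170⌉ = 3 paper rolls.
Also, 4 print jobs each exceed 85 m, and no two of those can share a roll, so at least 4 paper rolls are needed.
A packing using 4 paper rolls:
  roll 1: 110 + 40 = 150
  roll 2: 100 + 40 = 140
  roll 3: 90 + 40 = 130
  roll 4: 90 = 90
This matches the lower bound, so 4 is optimal.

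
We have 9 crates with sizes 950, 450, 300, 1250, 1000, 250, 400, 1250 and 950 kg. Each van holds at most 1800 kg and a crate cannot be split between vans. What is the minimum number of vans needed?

5

Total = 1250 + 1250 + 1000 + 950 + 950 + 450 + 400 + 300 + 250 = 6800 kg.
Lower bound: ⌈6800/1800⌉ = 4 vans.
Also, 5 crates each exceed 900 kg, and no two of those can share a van, so at least 5 vans are needed.
A packing using 5 vans:
  van 1: 1250 + 450 = 1700
  van 2: 1250 + 400 = 1650
  van 3: 1000 + 300 + 250 = 1550
  van 4: 950 = 950
  van 5: 950 = 950
This matches the lower bound, so 5 is optimal.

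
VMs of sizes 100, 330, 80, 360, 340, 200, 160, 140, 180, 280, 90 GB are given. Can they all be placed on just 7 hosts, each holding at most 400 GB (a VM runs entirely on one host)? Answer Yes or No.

A valid assignment using 7 hosts:
  host 1: 360 = 360
  host 2: 340 = 340
  host 3: 330 = 330
  host 4: 280 + 100 = 380
  host 5: 200 + 180 = 380
  host 6: 160 + 140 + 90 = 390
  host 7: 80 = 80
Every load is within 400 GB, so 7 hosts suffice.

Yes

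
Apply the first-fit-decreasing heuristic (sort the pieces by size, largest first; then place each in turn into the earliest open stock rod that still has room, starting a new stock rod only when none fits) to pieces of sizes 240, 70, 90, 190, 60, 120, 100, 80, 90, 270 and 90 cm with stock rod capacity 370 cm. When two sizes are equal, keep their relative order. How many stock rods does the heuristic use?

Sorted descending: 270, 240, 190, 120, 100, 90, 90, 90, 80, 70, 60.
  270 → stock rod 1 (new)  [load 270/370]
  240 → stock rod 2 (new)  [load 240/370]
  190 → stock rod 3 (new)  [load 190/370]
  120 → stock rod 2  [load 360/370]
  100 → stock rod 1  [load 370/370]
  90 → stock rod 3  [load 280/370]
  90 → stock rod 3  [load 370/370]
  90 → stock rod 4 (new)  [load 90/370]
  80 → stock rod 4  [load 170/370]
  70 → stock rod 4  [load 240/370]
  60 → stock rod 4  [load 300/370]
4 stock rods opened.

4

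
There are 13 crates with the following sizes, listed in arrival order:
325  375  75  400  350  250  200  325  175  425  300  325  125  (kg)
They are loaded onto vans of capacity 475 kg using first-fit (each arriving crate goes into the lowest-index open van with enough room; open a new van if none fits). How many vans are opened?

  325 → van 1 (new)  [load 325/475]
  375 → van 2 (new)  [load 375/475]
  75 → van 1  [load 400/475]
  400 → van 3 (new)  [load 400/475]
  350 → van 4 (new)  [load 350/475]
  250 → van 5 (new)  [load 250/475]
  200 → van 5  [load 450/475]
  325 → van 6 (new)  [load 325/475]
  175 → van 7 (new)  [load 175/475]
  425 → van 8 (new)  [load 425/475]
  300 → van 7  [load 475/475]
  325 → van 9 (new)  [load 325/475]
  125 → van 4  [load 475/475]
9 vans opened.

9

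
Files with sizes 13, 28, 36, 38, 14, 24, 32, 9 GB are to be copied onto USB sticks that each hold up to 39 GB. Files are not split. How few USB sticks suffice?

Total = 38 + 36 + 32 + 28 + 24 + 14 + 13 + 9 = 194 GB.
Lower bound: ⌈194/39⌉ = 5 USB sticks.
A packing using 6 USB sticks:
  USB stick 1: 38 = 38
  USB stick 2: 36 = 36
  USB stick 3: 32 = 32
  USB stick 4: 28 + 9 = 37
  USB stick 5: 24 + 14 = 38
  USB stick 6: 13 = 13
No arrangement into 5 USB sticks stays within capacity, so 6 is optimal.

6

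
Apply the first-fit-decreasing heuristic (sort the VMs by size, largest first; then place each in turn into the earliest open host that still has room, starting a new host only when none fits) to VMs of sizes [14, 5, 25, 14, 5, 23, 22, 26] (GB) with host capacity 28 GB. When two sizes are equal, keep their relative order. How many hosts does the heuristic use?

5

Sorted descending: 26, 25, 23, 22, 14, 14, 5, 5.
  26 → host 1 (new)  [load 26/28]
  25 → host 2 (new)  [load 25/28]
  23 → host 3 (new)  [load 23/28]
  22 → host 4 (new)  [load 22/28]
  14 → host 5 (new)  [load 14/28]
  14 → host 5  [load 28/28]
  5 → host 3  [load 28/28]
  5 → host 4  [load 27/28]
5 hosts opened.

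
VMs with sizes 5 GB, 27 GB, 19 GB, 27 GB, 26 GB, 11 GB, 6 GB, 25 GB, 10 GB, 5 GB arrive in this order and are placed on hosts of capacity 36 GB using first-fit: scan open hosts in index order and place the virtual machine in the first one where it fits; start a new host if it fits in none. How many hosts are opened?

5

  5 → host 1 (new)  [load 5/36]
  27 → host 1  [load 32/36]
  19 → host 2 (new)  [load 19/36]
  27 → host 3 (new)  [load 27/36]
  26 → host 4 (new)  [load 26/36]
  11 → host 2  [load 30/36]
  6 → host 2  [load 36/36]
  25 → host 5 (new)  [load 25/36]
  10 → host 4  [load 36/36]
  5 → host 3  [load 32/36]
5 hosts opened.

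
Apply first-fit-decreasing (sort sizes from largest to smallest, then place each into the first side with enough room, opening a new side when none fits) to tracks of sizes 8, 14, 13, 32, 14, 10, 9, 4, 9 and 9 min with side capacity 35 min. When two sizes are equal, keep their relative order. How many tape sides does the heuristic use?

4

Sorted descending: 32, 14, 14, 13, 10, 9, 9, 9, 8, 4.
  32 → side 1 (new)  [load 32/35]
  14 → side 2 (new)  [load 14/35]
  14 → side 2  [load 28/35]
  13 → side 3 (new)  [load 13/35]
  10 → side 3  [load 23/35]
  9 → side 3  [load 32/35]
  9 → side 4 (new)  [load 9/35]
  9 → side 4  [load 18/35]
  8 → side 4  [load 26/35]
  4 → side 2  [load 32/35]
4 tape sides opened.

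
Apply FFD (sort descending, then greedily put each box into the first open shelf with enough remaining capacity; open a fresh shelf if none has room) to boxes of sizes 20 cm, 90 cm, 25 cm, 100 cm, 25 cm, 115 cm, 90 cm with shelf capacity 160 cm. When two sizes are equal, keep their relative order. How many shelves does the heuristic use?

Sorted descending: 115, 100, 90, 90, 25, 25, 20.
  115 → shelf 1 (new)  [load 115/160]
  100 → shelf 2 (new)  [load 100/160]
  90 → shelf 3 (new)  [load 90/160]
  90 → shelf 4 (new)  [load 90/160]
  25 → shelf 1  [load 140/160]
  25 → shelf 2  [load 125/160]
  20 → shelf 1  [load 160/160]
4 shelves opened.

4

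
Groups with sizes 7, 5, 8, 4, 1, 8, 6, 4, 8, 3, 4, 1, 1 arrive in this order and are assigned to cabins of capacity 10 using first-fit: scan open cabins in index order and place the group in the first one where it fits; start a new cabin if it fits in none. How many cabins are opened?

  7 → cabin 1 (new)  [load 7/10]
  5 → cabin 2 (new)  [load 5/10]
  8 → cabin 3 (new)  [load 8/10]
  4 → cabin 2  [load 9/10]
  1 → cabin 1  [load 8/10]
  8 → cabin 4 (new)  [load 8/10]
  6 → cabin 5 (new)  [load 6/10]
  4 → cabin 5  [load 10/10]
  8 → cabin 6 (new)  [load 8/10]
  3 → cabin 7 (new)  [load 3/10]
  4 → cabin 7  [load 7/10]
  1 → cabin 1  [load 9/10]
  1 → cabin 1  [load 10/10]
7 cabins opened.

7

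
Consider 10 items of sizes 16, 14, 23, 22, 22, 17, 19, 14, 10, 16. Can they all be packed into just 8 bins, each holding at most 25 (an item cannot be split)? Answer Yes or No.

No

Total = 173; ⌈173/25⌉ = 7.
9 items each exceed half the capacity and cannot share a bin, forcing at least 9 bins.
At least 9 bins are required, but only 8 are allowed.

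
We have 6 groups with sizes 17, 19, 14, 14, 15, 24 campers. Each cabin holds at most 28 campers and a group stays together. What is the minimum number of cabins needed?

5

Total = 24 + 19 + 17 + 15 + 14 + 14 = 103 campers.
Lower bound: ⌈103/28⌉ = 4 cabins.
A packing using 5 cabins:
  cabin 1: 24 = 24
  cabin 2: 19 = 19
  cabin 3: 17 = 17
  cabin 4: 15 = 15
  cabin 5: 14 + 14 = 28
No arrangement into 4 cabins stays within capacity, so 5 is optimal.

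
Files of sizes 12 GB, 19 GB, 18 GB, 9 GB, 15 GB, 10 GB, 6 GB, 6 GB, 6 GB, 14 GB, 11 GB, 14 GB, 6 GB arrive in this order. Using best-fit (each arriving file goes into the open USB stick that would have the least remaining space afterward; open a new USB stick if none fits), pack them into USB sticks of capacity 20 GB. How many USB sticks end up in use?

9

  12 → USB stick 1 (new)  [load 12/20]
  19 → USB stick 2 (new)  [load 19/20]
  18 → USB stick 3 (new)  [load 18/20]
  9 → USB stick 4 (new)  [load 9/20]
  15 → USB stick 5 (new)  [load 15/20]
  10 → USB stick 4  [load 19/20]
  6 → USB stick 1  [load 18/20]
  6 → USB stick 6 (new)  [load 6/20]
  6 → USB stick 6  [load 12/20]
  14 → USB stick 7 (new)  [load 14/20]
  11 → USB stick 8 (new)  [load 11/20]
  14 → USB stick 9 (new)  [load 14/20]
  6 → USB stick 7  [load 20/20]
9 USB sticks opened.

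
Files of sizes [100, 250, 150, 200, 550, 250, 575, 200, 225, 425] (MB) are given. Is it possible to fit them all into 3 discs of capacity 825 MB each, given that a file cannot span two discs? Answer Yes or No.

Total = 2925 MB; ⌈2925/825⌉ = 4.
At least 4 discs are required, but only 3 are allowed.

No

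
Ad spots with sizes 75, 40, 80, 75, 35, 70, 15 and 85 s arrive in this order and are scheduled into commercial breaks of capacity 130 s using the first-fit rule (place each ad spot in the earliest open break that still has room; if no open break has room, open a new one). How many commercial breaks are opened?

  75 → break 1 (new)  [load 75/130]
  40 → break 1  [load 115/130]
  80 → break 2 (new)  [load 80/130]
  75 → break 3 (new)  [load 75/130]
  35 → break 2  [load 115/130]
  70 → break 4 (new)  [load 70/130]
  15 → break 1  [load 130/130]
  85 → break 5 (new)  [load 85/130]
5 commercial breaks opened.

5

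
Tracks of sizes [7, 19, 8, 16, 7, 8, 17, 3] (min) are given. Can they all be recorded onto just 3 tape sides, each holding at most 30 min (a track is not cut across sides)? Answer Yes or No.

A valid assignment using 3 tape sides:
  side 1: 19 + 8 + 3 = 30
  side 2: 17 + 8 = 25
  side 3: 16 + 7 + 7 = 30
Every load is within 30 min, so 3 tape sides suffice.

Yes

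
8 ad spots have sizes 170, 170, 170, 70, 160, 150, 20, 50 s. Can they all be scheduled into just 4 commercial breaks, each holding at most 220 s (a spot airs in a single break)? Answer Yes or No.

No

Total = 960 s; ⌈960/220⌉ = 5.
At least 5 commercial breaks are required, but only 4 are allowed.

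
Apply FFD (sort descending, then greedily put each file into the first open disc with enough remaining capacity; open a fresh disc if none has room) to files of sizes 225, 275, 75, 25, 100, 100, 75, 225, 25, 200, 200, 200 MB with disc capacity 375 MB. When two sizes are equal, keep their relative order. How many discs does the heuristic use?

6

Sorted descending: 275, 225, 225, 200, 200, 200, 100, 100, 75, 75, 25, 25.
  275 → disc 1 (new)  [load 275/375]
  225 → disc 2 (new)  [load 225/375]
  225 → disc 3 (new)  [load 225/375]
  200 → disc 4 (new)  [load 200/375]
  200 → disc 5 (new)  [load 200/375]
  200 → disc 6 (new)  [load 200/375]
  100 → disc 1  [load 375/375]
  100 → disc 2  [load 325/375]
  75 → disc 3  [load 300/375]
  75 → disc 3  [load 375/375]
  25 → disc 2  [load 350/375]
  25 → disc 2  [load 375/375]
6 discs opened.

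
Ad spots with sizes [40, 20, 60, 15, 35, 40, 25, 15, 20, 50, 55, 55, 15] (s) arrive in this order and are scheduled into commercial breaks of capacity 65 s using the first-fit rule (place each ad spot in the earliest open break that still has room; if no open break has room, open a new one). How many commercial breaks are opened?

  40 → break 1 (new)  [load 40/65]
  20 → break 1  [load 60/65]
  60 → break 2 (new)  [load 60/65]
  15 → break 3 (new)  [load 15/65]
  35 → break 3  [load 50/65]
  40 → break 4 (new)  [load 40/65]
  25 → break 4  [load 65/65]
  15 → break 3  [load 65/65]
  20 → break 5 (new)  [load 20/65]
  50 → break 6 (new)  [load 50/65]
  55 → break 7 (new)  [load 55/65]
  55 → break 8 (new)  [load 55/65]
  15 → break 5  [load 35/65]
8 commercial breaks opened.

8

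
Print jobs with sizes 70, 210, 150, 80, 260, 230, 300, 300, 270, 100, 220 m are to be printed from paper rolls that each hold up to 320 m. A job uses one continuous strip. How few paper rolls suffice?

Total = 300 + 300 + 270 + 260 + 230 + 220 + 210 + 150 + 100 + 80 + 70 = 2190 m.
Lower bound: ⌈2190/320⌉ = 7 paper rolls.
A packing using 8 paper rolls:
  roll 1: 300 = 300
  roll 2: 300 = 300
  roll 3: 270 = 270
  roll 4: 260 = 260
  roll 5: 230 + 80 = 310
  roll 6: 220 + 100 = 320
  roll 7: 210 + 70 = 280
  roll 8: 150 = 150
No arrangement into 7 paper rolls stays within capacity, so 8 is optimal.

8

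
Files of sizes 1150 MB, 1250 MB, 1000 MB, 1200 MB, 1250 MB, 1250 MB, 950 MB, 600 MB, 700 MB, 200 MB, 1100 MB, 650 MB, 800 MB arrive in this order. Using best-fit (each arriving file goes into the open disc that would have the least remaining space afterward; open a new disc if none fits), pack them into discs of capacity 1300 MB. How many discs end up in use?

11

  1150 → disc 1 (new)  [load 1150/1300]
  1250 → disc 2 (new)  [load 1250/1300]
  1000 → disc 3 (new)  [load 1000/1300]
  1200 → disc 4 (new)  [load 1200/1300]
  1250 → disc 5 (new)  [load 1250/1300]
  1250 → disc 6 (new)  [load 1250/1300]
  950 → disc 7 (new)  [load 950/1300]
  600 → disc 8 (new)  [load 600/1300]
  700 → disc 8  [load 1300/1300]
  200 → disc 3  [load 1200/1300]
  1100 → disc 9 (new)  [load 1100/1300]
  650 → disc 10 (new)  [load 650/1300]
  800 → disc 11 (new)  [load 800/1300]
11 discs opened.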